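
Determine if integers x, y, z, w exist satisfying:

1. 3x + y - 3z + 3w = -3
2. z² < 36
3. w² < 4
Yes

Take x = 0, y = 0, z = 1, w = 0. Substituting into each constraint:
  (1) 3(0) + 0 - 3(1) + 3(0) = -3 ✓
  (2) z² = (1)² = 1, and 1 < 36 ✓
  (3) w² = (0)² = 0, and 0 < 4 ✓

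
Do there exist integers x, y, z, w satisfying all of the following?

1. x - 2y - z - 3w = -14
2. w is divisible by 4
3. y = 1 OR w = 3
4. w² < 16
Yes

Take x = -1, y = 1, z = 11, w = 0. Substituting into each constraint:
  (1) (-1) - 2(1) + (-11) - 3(0) = -14 ✓
  (2) 0 = 4 × 0, remainder 0 ✓
  (3) y = 1, target 1 ✓ (first branch holds)
  (4) w² = (0)² = 0, and 0 < 16 ✓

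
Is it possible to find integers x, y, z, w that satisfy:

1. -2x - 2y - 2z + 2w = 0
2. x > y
Yes

Take x = 0, y = -1, z = 0, w = -1. Substituting into each constraint:
  (1) -2(0) - 2(-1) - 2(0) + 2(-1) = 0 ✓
  (2) 0 > -1 ✓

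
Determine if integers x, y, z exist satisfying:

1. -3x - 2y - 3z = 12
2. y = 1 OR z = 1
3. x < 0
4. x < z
Yes

Take x = -7, y = 3, z = 1. Substituting into each constraint:
  (1) -3(-7) - 2(3) - 3(1) = 12 ✓
  (2) z = 1, target 1 ✓ (second branch holds)
  (3) -7 < 0 ✓
  (4) -7 < 1 ✓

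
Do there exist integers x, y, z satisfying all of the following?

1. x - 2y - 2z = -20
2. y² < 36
Yes

Take x = -20, y = 0, z = 0. Substituting into each constraint:
  (1) (-20) - 2(0) - 2(0) = -20 ✓
  (2) y² = (0)² = 0, and 0 < 36 ✓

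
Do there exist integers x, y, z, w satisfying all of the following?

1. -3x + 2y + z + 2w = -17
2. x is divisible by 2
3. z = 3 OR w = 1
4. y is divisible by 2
Yes

Take x = 0, y = 0, z = 3, w = -10. Substituting into each constraint:
  (1) -3(0) + 2(0) + 3 + 2(-10) = -17 ✓
  (2) 0 = 2 × 0, remainder 0 ✓
  (3) z = 3, target 3 ✓ (first branch holds)
  (4) 0 = 2 × 0, remainder 0 ✓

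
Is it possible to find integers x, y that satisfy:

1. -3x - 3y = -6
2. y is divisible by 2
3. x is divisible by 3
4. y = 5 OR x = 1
No

A contradictory subset is {y is divisible by 2, x is divisible by 3, y = 5 OR x = 1}. No integer assignment can satisfy these jointly:

  - y is divisible by 2: restricts y to multiples of 2
  - x is divisible by 3: restricts x to multiples of 3
  - y = 5 OR x = 1: forces a choice: either y = 5 or x = 1

Split on the disjunction (y = 5 OR x = 1):
  • If y = 5: this contradicts the divisibility constraint — 5 is not a multiple of 2.
  • If x = 1: this contradicts the divisibility constraint — 1 is not a multiple of 3.
Both branches are infeasible, so the system has no integer solution.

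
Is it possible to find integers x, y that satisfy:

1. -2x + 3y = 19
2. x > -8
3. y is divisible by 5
Yes

Take x = -2, y = 5. Substituting into each constraint:
  (1) -2(-2) + 3(5) = 19 ✓
  (2) -2 > -8 ✓
  (3) 5 = 5 × 1, remainder 0 ✓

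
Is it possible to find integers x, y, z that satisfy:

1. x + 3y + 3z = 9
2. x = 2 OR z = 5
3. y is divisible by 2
Yes

Take x = -6, y = 0, z = 5. Substituting into each constraint:
  (1) (-6) + 3(0) + 3(5) = 9 ✓
  (2) z = 5, target 5 ✓ (second branch holds)
  (3) 0 = 2 × 0, remainder 0 ✓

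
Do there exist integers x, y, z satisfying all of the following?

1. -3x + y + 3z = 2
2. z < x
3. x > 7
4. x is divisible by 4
Yes

Take x = 8, y = 26, z = 0. Substituting into each constraint:
  (1) -3(8) + 26 + 3(0) = 2 ✓
  (2) 0 < 8 ✓
  (3) 8 > 7 ✓
  (4) 8 = 4 × 2, remainder 0 ✓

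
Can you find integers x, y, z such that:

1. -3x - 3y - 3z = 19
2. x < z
No

Even the single constraint (-3x - 3y - 3z = 19) is infeasible over the integers.

  - -3x - 3y - 3z = 19: every term on the left is divisible by 3, so the LHS ≡ 0 (mod 3), but the RHS 19 is not — no integer solution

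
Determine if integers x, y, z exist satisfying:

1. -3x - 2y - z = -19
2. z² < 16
Yes

Take x = 5, y = 2, z = 0. Substituting into each constraint:
  (1) -3(5) - 2(2) + 0 = -19 ✓
  (2) z² = (0)² = 0, and 0 < 16 ✓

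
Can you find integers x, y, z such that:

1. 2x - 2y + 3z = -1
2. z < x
Yes

Take x = 0, y = -1, z = -1. Substituting into each constraint:
  (1) 2(0) - 2(-1) + 3(-1) = -1 ✓
  (2) -1 < 0 ✓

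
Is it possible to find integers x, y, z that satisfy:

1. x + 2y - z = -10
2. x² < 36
Yes

Take x = 0, y = 0, z = 10. Substituting into each constraint:
  (1) 0 + 2(0) + (-10) = -10 ✓
  (2) x² = (0)² = 0, and 0 < 36 ✓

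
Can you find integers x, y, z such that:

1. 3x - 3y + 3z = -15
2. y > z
Yes

Take x = -4, y = 1, z = 0. Substituting into each constraint:
  (1) 3(-4) - 3(1) + 3(0) = -15 ✓
  (2) 1 > 0 ✓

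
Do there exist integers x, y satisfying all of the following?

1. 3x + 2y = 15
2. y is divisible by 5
Yes

Take x = 5, y = 0. Substituting into each constraint:
  (1) 3(5) + 2(0) = 15 ✓
  (2) 0 = 5 × 0, remainder 0 ✓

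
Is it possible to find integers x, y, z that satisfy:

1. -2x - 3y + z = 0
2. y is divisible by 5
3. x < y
Yes

Take x = -1, y = 0, z = -2. Substituting into each constraint:
  (1) -2(-1) - 3(0) + (-2) = 0 ✓
  (2) 0 = 5 × 0, remainder 0 ✓
  (3) -1 < 0 ✓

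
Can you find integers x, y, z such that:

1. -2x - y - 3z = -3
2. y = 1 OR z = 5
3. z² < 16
Yes

Take x = 1, y = 1, z = 0. Substituting into each constraint:
  (1) -2(1) + (-1) - 3(0) = -3 ✓
  (2) y = 1, target 1 ✓ (first branch holds)
  (3) z² = (0)² = 0, and 0 < 16 ✓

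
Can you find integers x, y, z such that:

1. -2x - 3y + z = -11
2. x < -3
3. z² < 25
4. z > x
Yes

Take x = -5, y = 7, z = 0. Substituting into each constraint:
  (1) -2(-5) - 3(7) + 0 = -11 ✓
  (2) -5 < -3 ✓
  (3) z² = (0)² = 0, and 0 < 25 ✓
  (4) 0 > -5 ✓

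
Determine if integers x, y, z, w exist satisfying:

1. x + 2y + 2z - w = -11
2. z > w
Yes

Take x = 0, y = -7, z = 2, w = 1. Substituting into each constraint:
  (1) 0 + 2(-7) + 2(2) + (-1) = -11 ✓
  (2) 2 > 1 ✓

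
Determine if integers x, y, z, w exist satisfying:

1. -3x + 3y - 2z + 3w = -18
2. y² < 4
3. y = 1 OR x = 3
Yes

Take x = 4, y = 1, z = 0, w = -3. Substituting into each constraint:
  (1) -3(4) + 3(1) - 2(0) + 3(-3) = -18 ✓
  (2) y² = (1)² = 1, and 1 < 4 ✓
  (3) y = 1, target 1 ✓ (first branch holds)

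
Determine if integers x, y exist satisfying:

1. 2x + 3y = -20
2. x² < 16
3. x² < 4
Yes

Take x = -1, y = -6. Substituting into each constraint:
  (1) 2(-1) + 3(-6) = -20 ✓
  (2) x² = (-1)² = 1, and 1 < 16 ✓
  (3) x² = (-1)² = 1, and 1 < 4 ✓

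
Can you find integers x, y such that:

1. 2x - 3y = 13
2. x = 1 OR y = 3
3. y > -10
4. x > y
Yes

Take x = 11, y = 3. Substituting into each constraint:
  (1) 2(11) - 3(3) = 13 ✓
  (2) y = 3, target 3 ✓ (second branch holds)
  (3) 3 > -10 ✓
  (4) 11 > 3 ✓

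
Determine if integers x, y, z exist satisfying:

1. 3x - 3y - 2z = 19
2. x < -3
Yes

Take x = -4, y = -11, z = 1. Substituting into each constraint:
  (1) 3(-4) - 3(-11) - 2(1) = 19 ✓
  (2) -4 < -3 ✓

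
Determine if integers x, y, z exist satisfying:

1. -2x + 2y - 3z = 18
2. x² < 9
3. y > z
Yes

Take x = 0, y = -15, z = -16. Substituting into each constraint:
  (1) -2(0) + 2(-15) - 3(-16) = 18 ✓
  (2) x² = (0)² = 0, and 0 < 9 ✓
  (3) -15 > -16 ✓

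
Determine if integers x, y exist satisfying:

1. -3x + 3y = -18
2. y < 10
Yes

Take x = 0, y = -6. Substituting into each constraint:
  (1) -3(0) + 3(-6) = -18 ✓
  (2) -6 < 10 ✓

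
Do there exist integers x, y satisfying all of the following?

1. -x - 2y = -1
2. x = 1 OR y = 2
Yes

Take x = 1, y = 0. Substituting into each constraint:
  (1) (-1) - 2(0) = -1 ✓
  (2) x = 1, target 1 ✓ (first branch holds)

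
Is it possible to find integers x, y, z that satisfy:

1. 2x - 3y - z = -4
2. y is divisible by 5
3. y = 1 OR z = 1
Yes

Take x = -9, y = -5, z = 1. Substituting into each constraint:
  (1) 2(-9) - 3(-5) + (-1) = -4 ✓
  (2) -5 = 5 × -1, remainder 0 ✓
  (3) z = 1, target 1 ✓ (second branch holds)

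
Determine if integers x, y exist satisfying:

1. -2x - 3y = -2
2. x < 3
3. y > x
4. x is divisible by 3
No

A contradictory subset is {-2x - 3y = -2, x is divisible by 3}. No integer assignment can satisfy these jointly:

  - -2x - 3y = -2: is a linear equation tying the variables together
  - x is divisible by 3: restricts x to multiples of 3

Modular obstruction: writing x = 3x', every remaining term of the linear equation is divisible by 3, so the left side is ≡ 0 (mod 3); but the right side -2 ≡ 1 (mod 3). No integers can satisfy it.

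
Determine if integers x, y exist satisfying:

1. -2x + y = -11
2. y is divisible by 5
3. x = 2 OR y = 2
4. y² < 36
No

A contradictory subset is {-2x + y = -11, y is divisible by 5, x = 2 OR y = 2}. No integer assignment can satisfy these jointly:

  - -2x + y = -11: is a linear equation tying the variables together
  - y is divisible by 5: restricts y to multiples of 5
  - x = 2 OR y = 2: forces a choice: either x = 2 or y = 2

Split on the disjunction (x = 2 OR y = 2):
  • If x = 2: with x = 2, writing y = 5y', every remaining term of the linear equation is divisible by 5, so the left side is ≡ 0 (mod 5); but the right side -7 ≡ 3 (mod 5). No integers can satisfy it.
  • If y = 2: this contradicts the divisibility constraint — 2 is not a multiple of 5.
Both branches are infeasible, so the system has no integer solution.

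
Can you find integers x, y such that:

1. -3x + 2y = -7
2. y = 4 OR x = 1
Yes

Take x = 1, y = -2. Substituting into each constraint:
  (1) -3(1) + 2(-2) = -7 ✓
  (2) x = 1, target 1 ✓ (second branch holds)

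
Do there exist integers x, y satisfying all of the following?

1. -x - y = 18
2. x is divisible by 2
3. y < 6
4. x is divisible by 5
Yes

Take x = 0, y = -18. Substituting into each constraint:
  (1) 0 + 18 = 18 ✓
  (2) 0 = 2 × 0, remainder 0 ✓
  (3) -18 < 6 ✓
  (4) 0 = 5 × 0, remainder 0 ✓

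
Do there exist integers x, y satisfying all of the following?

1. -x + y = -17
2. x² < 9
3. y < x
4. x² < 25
Yes

Take x = 0, y = -17. Substituting into each constraint:
  (1) 0 + (-17) = -17 ✓
  (2) x² = (0)² = 0, and 0 < 9 ✓
  (3) -17 < 0 ✓
  (4) x² = (0)² = 0, and 0 < 25 ✓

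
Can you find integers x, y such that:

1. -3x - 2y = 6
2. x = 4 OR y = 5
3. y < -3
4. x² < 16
No

A contradictory subset is {x = 4 OR y = 5, y < -3, x² < 16}. No integer assignment can satisfy these jointly:

  - x = 4 OR y = 5: forces a choice: either x = 4 or y = 5
  - y < -3: bounds one variable relative to a constant
  - x² < 16: restricts x to |x| ≤ 3

Split on the disjunction (x = 4 OR y = 5):
  • If x = 4: this contradicts x² < 16, which requires |x| ≤ 3.
  • If y = 5: this contradicts the bound y ≤ -4.
Both branches are infeasible, so the system has no integer solution.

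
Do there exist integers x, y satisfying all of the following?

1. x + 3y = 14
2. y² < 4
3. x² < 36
No

The full constraint system is jointly infeasible over the integers. Each constraint and what it forces:

  - x + 3y = 14: is a linear equation tying the variables together
  - y² < 4: restricts y to |y| ≤ 1
  - x² < 36: restricts x to |x| ≤ 5

Range argument: with x ∈ [-5, 5], y ∈ [-1, 1], the left side of the equation is at most 8, but the right side is 14 > 8. No integer solution exists.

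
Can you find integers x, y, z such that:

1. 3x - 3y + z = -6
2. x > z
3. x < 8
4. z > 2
Yes

Take x = 4, y = 7, z = 3. Substituting into each constraint:
  (1) 3(4) - 3(7) + 3 = -6 ✓
  (2) 4 > 3 ✓
  (3) 4 < 8 ✓
  (4) 3 > 2 ✓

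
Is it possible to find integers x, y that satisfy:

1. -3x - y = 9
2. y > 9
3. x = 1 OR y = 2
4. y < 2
No

A contradictory subset is {y > 9, y < 2}. No integer assignment can satisfy these jointly:

  - y > 9: bounds one variable relative to a constant
  - y < 2: bounds one variable relative to a constant

Direct contradiction: the bounds on y require y ≥ 10 and y ≤ 1 simultaneously, which is empty.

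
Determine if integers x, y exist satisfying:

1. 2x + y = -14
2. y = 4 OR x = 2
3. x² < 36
Yes

Take x = 2, y = -18. Substituting into each constraint:
  (1) 2(2) + (-18) = -14 ✓
  (2) x = 2, target 2 ✓ (second branch holds)
  (3) x² = (2)² = 4, and 4 < 36 ✓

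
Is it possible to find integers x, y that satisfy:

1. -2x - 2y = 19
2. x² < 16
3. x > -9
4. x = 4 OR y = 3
No

Even the single constraint (-2x - 2y = 19) is infeasible over the integers.

  - -2x - 2y = 19: every term on the left is divisible by 2, so the LHS ≡ 0 (mod 2), but the RHS 19 is not — no integer solution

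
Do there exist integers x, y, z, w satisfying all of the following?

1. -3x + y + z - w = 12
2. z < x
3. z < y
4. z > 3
Yes

Take x = 5, y = 5, z = 4, w = -18. Substituting into each constraint:
  (1) -3(5) + 5 + 4 + 18 = 12 ✓
  (2) 4 < 5 ✓
  (3) 4 < 5 ✓
  (4) 4 > 3 ✓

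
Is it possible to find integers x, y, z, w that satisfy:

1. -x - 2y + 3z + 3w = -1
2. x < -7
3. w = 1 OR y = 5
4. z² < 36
Yes

Take x = -9, y = 5, z = 0, w = 0. Substituting into each constraint:
  (1) 9 - 2(5) + 3(0) + 3(0) = -1 ✓
  (2) -9 < -7 ✓
  (3) y = 5, target 5 ✓ (second branch holds)
  (4) z² = (0)² = 0, and 0 < 36 ✓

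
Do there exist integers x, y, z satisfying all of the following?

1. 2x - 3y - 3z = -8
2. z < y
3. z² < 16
Yes

Take x = -1, y = 2, z = 0. Substituting into each constraint:
  (1) 2(-1) - 3(2) - 3(0) = -8 ✓
  (2) 0 < 2 ✓
  (3) z² = (0)² = 0, and 0 < 16 ✓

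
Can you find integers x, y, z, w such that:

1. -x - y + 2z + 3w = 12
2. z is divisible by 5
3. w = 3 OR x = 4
Yes

Take x = 4, y = -1, z = 0, w = 5. Substituting into each constraint:
  (1) (-4) + 1 + 2(0) + 3(5) = 12 ✓
  (2) 0 = 5 × 0, remainder 0 ✓
  (3) x = 4, target 4 ✓ (second branch holds)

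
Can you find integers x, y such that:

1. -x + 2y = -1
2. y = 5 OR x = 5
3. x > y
Yes

Take x = 5, y = 2. Substituting into each constraint:
  (1) (-5) + 2(2) = -1 ✓
  (2) x = 5, target 5 ✓ (second branch holds)
  (3) 5 > 2 ✓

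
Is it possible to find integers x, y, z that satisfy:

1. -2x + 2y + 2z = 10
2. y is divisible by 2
Yes

Take x = 0, y = 0, z = 5. Substituting into each constraint:
  (1) -2(0) + 2(0) + 2(5) = 10 ✓
  (2) 0 = 2 × 0, remainder 0 ✓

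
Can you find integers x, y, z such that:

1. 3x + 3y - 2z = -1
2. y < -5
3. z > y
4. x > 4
Yes

Take x = 5, y = -6, z = -1. Substituting into each constraint:
  (1) 3(5) + 3(-6) - 2(-1) = -1 ✓
  (2) -6 < -5 ✓
  (3) -1 > -6 ✓
  (4) 5 > 4 ✓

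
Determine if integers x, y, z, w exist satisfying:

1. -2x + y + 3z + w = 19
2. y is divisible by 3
Yes

Take x = 0, y = 0, z = 0, w = 19. Substituting into each constraint:
  (1) -2(0) + 0 + 3(0) + 19 = 19 ✓
  (2) 0 = 3 × 0, remainder 0 ✓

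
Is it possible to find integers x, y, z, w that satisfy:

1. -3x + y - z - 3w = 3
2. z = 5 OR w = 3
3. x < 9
Yes

Take x = 0, y = -1, z = 5, w = -3. Substituting into each constraint:
  (1) -3(0) + (-1) + (-5) - 3(-3) = 3 ✓
  (2) z = 5, target 5 ✓ (first branch holds)
  (3) 0 < 9 ✓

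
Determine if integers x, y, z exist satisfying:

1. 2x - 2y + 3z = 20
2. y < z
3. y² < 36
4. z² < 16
Yes

Take x = 9, y = -1, z = 0. Substituting into each constraint:
  (1) 2(9) - 2(-1) + 3(0) = 20 ✓
  (2) -1 < 0 ✓
  (3) y² = (-1)² = 1, and 1 < 36 ✓
  (4) z² = (0)² = 0, and 0 < 16 ✓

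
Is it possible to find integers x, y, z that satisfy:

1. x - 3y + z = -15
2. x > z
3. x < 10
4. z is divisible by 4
Yes

Take x = 3, y = 6, z = 0. Substituting into each constraint:
  (1) 3 - 3(6) + 0 = -15 ✓
  (2) 3 > 0 ✓
  (3) 3 < 10 ✓
  (4) 0 = 4 × 0, remainder 0 ✓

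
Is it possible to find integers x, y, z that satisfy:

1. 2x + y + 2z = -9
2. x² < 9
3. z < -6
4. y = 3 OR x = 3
Yes

Take x = 2, y = 3, z = -8. Substituting into each constraint:
  (1) 2(2) + 3 + 2(-8) = -9 ✓
  (2) x² = (2)² = 4, and 4 < 9 ✓
  (3) -8 < -6 ✓
  (4) y = 3, target 3 ✓ (first branch holds)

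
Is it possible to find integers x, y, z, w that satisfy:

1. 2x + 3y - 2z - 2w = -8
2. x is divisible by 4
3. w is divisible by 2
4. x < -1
Yes

Take x = -4, y = 0, z = 0, w = 0. Substituting into each constraint:
  (1) 2(-4) + 3(0) - 2(0) - 2(0) = -8 ✓
  (2) -4 = 4 × -1, remainder 0 ✓
  (3) 0 = 2 × 0, remainder 0 ✓
  (4) -4 < -1 ✓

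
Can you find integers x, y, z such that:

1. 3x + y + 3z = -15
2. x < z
Yes

Take x = 0, y = -18, z = 1. Substituting into each constraint:
  (1) 3(0) + (-18) + 3(1) = -15 ✓
  (2) 0 < 1 ✓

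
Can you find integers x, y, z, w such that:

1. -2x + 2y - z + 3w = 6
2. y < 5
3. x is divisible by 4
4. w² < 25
Yes

Take x = 0, y = 0, z = 0, w = 2. Substituting into each constraint:
  (1) -2(0) + 2(0) + 0 + 3(2) = 6 ✓
  (2) 0 < 5 ✓
  (3) 0 = 4 × 0, remainder 0 ✓
  (4) w² = (2)² = 4, and 4 < 25 ✓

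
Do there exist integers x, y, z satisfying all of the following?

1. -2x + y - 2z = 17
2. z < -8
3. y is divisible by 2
No

A contradictory subset is {-2x + y - 2z = 17, y is divisible by 2}. No integer assignment can satisfy these jointly:

  - -2x + y - 2z = 17: is a linear equation tying the variables together
  - y is divisible by 2: restricts y to multiples of 2

Modular obstruction: writing y = 2y', every remaining term of the linear equation is divisible by 2, so the left side is ≡ 0 (mod 2); but the right side 17 ≡ 1 (mod 2). No integers can satisfy it.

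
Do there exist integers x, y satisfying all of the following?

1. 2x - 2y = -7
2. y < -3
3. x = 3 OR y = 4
No

Even the single constraint (2x - 2y = -7) is infeasible over the integers.

  - 2x - 2y = -7: every term on the left is divisible by 2, so the LHS ≡ 0 (mod 2), but the RHS -7 is not — no integer solution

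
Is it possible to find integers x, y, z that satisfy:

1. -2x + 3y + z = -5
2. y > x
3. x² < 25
Yes

Take x = -1, y = 0, z = -7. Substituting into each constraint:
  (1) -2(-1) + 3(0) + (-7) = -5 ✓
  (2) 0 > -1 ✓
  (3) x² = (-1)² = 1, and 1 < 25 ✓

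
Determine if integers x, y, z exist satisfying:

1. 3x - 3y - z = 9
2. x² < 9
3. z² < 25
Yes

Take x = 0, y = -3, z = 0. Substituting into each constraint:
  (1) 3(0) - 3(-3) + 0 = 9 ✓
  (2) x² = (0)² = 0, and 0 < 9 ✓
  (3) z² = (0)² = 0, and 0 < 25 ✓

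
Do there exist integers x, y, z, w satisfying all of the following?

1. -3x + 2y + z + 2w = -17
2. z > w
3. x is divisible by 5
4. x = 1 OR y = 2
Yes

Take x = 5, y = 2, z = 2, w = -4. Substituting into each constraint:
  (1) -3(5) + 2(2) + 2 + 2(-4) = -17 ✓
  (2) 2 > -4 ✓
  (3) 5 = 5 × 1, remainder 0 ✓
  (4) y = 2, target 2 ✓ (second branch holds)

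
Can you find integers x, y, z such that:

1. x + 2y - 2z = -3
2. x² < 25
Yes

Take x = 1, y = 0, z = 2. Substituting into each constraint:
  (1) 1 + 2(0) - 2(2) = -3 ✓
  (2) x² = (1)² = 1, and 1 < 25 ✓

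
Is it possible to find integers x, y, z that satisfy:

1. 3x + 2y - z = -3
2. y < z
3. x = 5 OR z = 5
Yes

Take x = 6, y = -8, z = 5. Substituting into each constraint:
  (1) 3(6) + 2(-8) + (-5) = -3 ✓
  (2) -8 < 5 ✓
  (3) z = 5, target 5 ✓ (second branch holds)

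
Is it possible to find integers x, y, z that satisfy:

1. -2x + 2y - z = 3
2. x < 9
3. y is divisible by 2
Yes

Take x = -2, y = 0, z = 1. Substituting into each constraint:
  (1) -2(-2) + 2(0) + (-1) = 3 ✓
  (2) -2 < 9 ✓
  (3) 0 = 2 × 0, remainder 0 ✓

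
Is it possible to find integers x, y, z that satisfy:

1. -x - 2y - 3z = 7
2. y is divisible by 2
Yes

Take x = -7, y = 0, z = 0. Substituting into each constraint:
  (1) 7 - 2(0) - 3(0) = 7 ✓
  (2) 0 = 2 × 0, remainder 0 ✓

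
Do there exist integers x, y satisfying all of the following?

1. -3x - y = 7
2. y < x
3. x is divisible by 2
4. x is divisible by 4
Yes

Take x = 0, y = -7. Substituting into each constraint:
  (1) -3(0) + 7 = 7 ✓
  (2) -7 < 0 ✓
  (3) 0 = 2 × 0, remainder 0 ✓
  (4) 0 = 4 × 0, remainder 0 ✓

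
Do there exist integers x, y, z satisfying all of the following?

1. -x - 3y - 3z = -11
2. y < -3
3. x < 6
Yes

Take x = 2, y = -4, z = 7. Substituting into each constraint:
  (1) (-2) - 3(-4) - 3(7) = -11 ✓
  (2) -4 < -3 ✓
  (3) 2 < 6 ✓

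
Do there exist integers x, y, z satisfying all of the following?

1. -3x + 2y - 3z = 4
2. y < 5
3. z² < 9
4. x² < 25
Yes

Take x = 0, y = 2, z = 0. Substituting into each constraint:
  (1) -3(0) + 2(2) - 3(0) = 4 ✓
  (2) 2 < 5 ✓
  (3) z² = (0)² = 0, and 0 < 9 ✓
  (4) x² = (0)² = 0, and 0 < 25 ✓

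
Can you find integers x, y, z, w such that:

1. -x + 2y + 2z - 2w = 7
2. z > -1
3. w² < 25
Yes

Take x = 1, y = 0, z = 0, w = -4. Substituting into each constraint:
  (1) (-1) + 2(0) + 2(0) - 2(-4) = 7 ✓
  (2) 0 > -1 ✓
  (3) w² = (-4)² = 16, and 16 < 25 ✓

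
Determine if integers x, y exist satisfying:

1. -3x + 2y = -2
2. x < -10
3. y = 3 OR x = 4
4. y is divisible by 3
No

A contradictory subset is {-3x + 2y = -2, x < -10, y = 3 OR x = 4}. No integer assignment can satisfy these jointly:

  - -3x + 2y = -2: is a linear equation tying the variables together
  - x < -10: bounds one variable relative to a constant
  - y = 3 OR x = 4: forces a choice: either y = 3 or x = 4

Split on the disjunction (y = 3 OR x = 4):
  • If y = 3: with y = 3, every remaining term of the linear equation is divisible by 3, so the left side is ≡ 0 (mod 3); but the right side -8 ≡ 1 (mod 3). No integers can satisfy it.
  • If x = 4: this contradicts the bound x ≤ -11.
Both branches are infeasible, so the system has no integer solution.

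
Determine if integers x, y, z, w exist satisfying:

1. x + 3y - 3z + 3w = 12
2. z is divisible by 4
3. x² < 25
Yes

Take x = 0, y = 4, z = 0, w = 0. Substituting into each constraint:
  (1) 0 + 3(4) - 3(0) + 3(0) = 12 ✓
  (2) 0 = 4 × 0, remainder 0 ✓
  (3) x² = (0)² = 0, and 0 < 25 ✓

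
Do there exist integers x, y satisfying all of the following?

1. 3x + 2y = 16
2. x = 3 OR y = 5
Yes

Take x = 2, y = 5. Substituting into each constraint:
  (1) 3(2) + 2(5) = 16 ✓
  (2) y = 5, target 5 ✓ (second branch holds)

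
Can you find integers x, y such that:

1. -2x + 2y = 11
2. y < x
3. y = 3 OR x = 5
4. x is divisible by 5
No

Even the single constraint (-2x + 2y = 11) is infeasible over the integers.

  - -2x + 2y = 11: every term on the left is divisible by 2, so the LHS ≡ 0 (mod 2), but the RHS 11 is not — no integer solution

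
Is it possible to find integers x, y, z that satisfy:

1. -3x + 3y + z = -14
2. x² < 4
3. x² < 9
Yes

Take x = 0, y = -5, z = 1. Substituting into each constraint:
  (1) -3(0) + 3(-5) + 1 = -14 ✓
  (2) x² = (0)² = 0, and 0 < 4 ✓
  (3) x² = (0)² = 0, and 0 < 9 ✓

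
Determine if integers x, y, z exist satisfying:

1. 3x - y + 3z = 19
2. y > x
Yes

Take x = 1, y = 2, z = 6. Substituting into each constraint:
  (1) 3(1) + (-2) + 3(6) = 19 ✓
  (2) 2 > 1 ✓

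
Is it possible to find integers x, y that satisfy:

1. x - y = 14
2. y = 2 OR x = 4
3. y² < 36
Yes

Take x = 16, y = 2. Substituting into each constraint:
  (1) 16 + (-2) = 14 ✓
  (2) y = 2, target 2 ✓ (first branch holds)
  (3) y² = (2)² = 4, and 4 < 36 ✓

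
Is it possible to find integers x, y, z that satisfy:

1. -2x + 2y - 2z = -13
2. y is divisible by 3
No

Even the single constraint (-2x + 2y - 2z = -13) is infeasible over the integers.

  - -2x + 2y - 2z = -13: every term on the left is divisible by 2, so the LHS ≡ 0 (mod 2), but the RHS -13 is not — no integer solution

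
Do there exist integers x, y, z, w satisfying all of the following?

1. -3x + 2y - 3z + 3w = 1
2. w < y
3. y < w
No

A contradictory subset is {w < y, y < w}. No integer assignment can satisfy these jointly:

  - w < y: bounds one variable relative to another variable
  - y < w: bounds one variable relative to another variable

Direct contradiction: y > w and w > y cannot both hold.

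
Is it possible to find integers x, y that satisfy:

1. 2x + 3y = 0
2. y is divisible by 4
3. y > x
Yes

Take x = -6, y = 4. Substituting into each constraint:
  (1) 2(-6) + 3(4) = 0 ✓
  (2) 4 = 4 × 1, remainder 0 ✓
  (3) 4 > -6 ✓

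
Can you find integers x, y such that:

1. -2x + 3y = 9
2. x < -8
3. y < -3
Yes

Take x = -12, y = -5. Substituting into each constraint:
  (1) -2(-12) + 3(-5) = 9 ✓
  (2) -12 < -8 ✓
  (3) -5 < -3 ✓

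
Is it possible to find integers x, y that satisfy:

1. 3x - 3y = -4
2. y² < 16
No

Even the single constraint (3x - 3y = -4) is infeasible over the integers.

  - 3x - 3y = -4: every term on the left is divisible by 3, so the LHS ≡ 0 (mod 3), but the RHS -4 is not — no integer solution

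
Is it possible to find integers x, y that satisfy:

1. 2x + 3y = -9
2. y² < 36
Yes

Take x = 0, y = -3. Substituting into each constraint:
  (1) 2(0) + 3(-3) = -9 ✓
  (2) y² = (-3)² = 9, and 9 < 36 ✓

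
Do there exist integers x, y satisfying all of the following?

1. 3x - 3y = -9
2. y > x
Yes

Take x = 0, y = 3. Substituting into each constraint:
  (1) 3(0) - 3(3) = -9 ✓
  (2) 3 > 0 ✓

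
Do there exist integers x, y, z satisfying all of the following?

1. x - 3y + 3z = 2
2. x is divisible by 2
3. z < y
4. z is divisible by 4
Yes

Take x = 8, y = 2, z = 0. Substituting into each constraint:
  (1) 8 - 3(2) + 3(0) = 2 ✓
  (2) 8 = 2 × 4, remainder 0 ✓
  (3) 0 < 2 ✓
  (4) 0 = 4 × 0, remainder 0 ✓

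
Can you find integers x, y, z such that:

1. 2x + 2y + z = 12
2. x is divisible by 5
Yes

Take x = 0, y = 6, z = 0. Substituting into each constraint:
  (1) 2(0) + 2(6) + 0 = 12 ✓
  (2) 0 = 5 × 0, remainder 0 ✓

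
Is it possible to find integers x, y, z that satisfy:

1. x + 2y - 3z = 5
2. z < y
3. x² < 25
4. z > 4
Yes

Take x = 0, y = 10, z = 5. Substituting into each constraint:
  (1) 0 + 2(10) - 3(5) = 5 ✓
  (2) 5 < 10 ✓
  (3) x² = (0)² = 0, and 0 < 25 ✓
  (4) 5 > 4 ✓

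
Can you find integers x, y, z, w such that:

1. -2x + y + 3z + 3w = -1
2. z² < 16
Yes

Take x = 1, y = 1, z = 0, w = 0. Substituting into each constraint:
  (1) -2(1) + 1 + 3(0) + 3(0) = -1 ✓
  (2) z² = (0)² = 0, and 0 < 16 ✓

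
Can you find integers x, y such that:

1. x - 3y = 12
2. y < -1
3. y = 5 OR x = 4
No

The full constraint system is jointly infeasible over the integers. Each constraint and what it forces:

  - x - 3y = 12: is a linear equation tying the variables together
  - y < -1: bounds one variable relative to a constant
  - y = 5 OR x = 4: forces a choice: either y = 5 or x = 4

Split on the disjunction (y = 5 OR x = 4):
  • If y = 5: this contradicts the bound y ≤ -2.
  • If x = 4: with x = 4, every remaining term of the linear equation is divisible by 3, so the left side is ≡ 0 (mod 3); but the right side 8 ≡ 2 (mod 3). No integers can satisfy it.
Both branches are infeasible, so the system has no integer solution.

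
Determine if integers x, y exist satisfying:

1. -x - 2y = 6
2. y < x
Yes

Take x = 0, y = -3. Substituting into each constraint:
  (1) 0 - 2(-3) = 6 ✓
  (2) -3 < 0 ✓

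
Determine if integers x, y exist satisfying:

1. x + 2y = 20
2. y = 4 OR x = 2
Yes

Take x = 2, y = 9. Substituting into each constraint:
  (1) 2 + 2(9) = 20 ✓
  (2) x = 2, target 2 ✓ (second branch holds)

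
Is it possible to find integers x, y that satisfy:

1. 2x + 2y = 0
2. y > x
Yes

Take x = -1, y = 1. Substituting into each constraint:
  (1) 2(-1) + 2(1) = 0 ✓
  (2) 1 > -1 ✓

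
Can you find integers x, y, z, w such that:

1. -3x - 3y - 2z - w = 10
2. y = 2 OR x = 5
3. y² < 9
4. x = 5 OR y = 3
Yes

Take x = 5, y = 0, z = 0, w = -25. Substituting into each constraint:
  (1) -3(5) - 3(0) - 2(0) + 25 = 10 ✓
  (2) x = 5, target 5 ✓ (second branch holds)
  (3) y² = (0)² = 0, and 0 < 9 ✓
  (4) x = 5, target 5 ✓ (first branch holds)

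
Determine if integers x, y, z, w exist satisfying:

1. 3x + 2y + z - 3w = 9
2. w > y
Yes

Take x = 0, y = -1, z = 11, w = 0. Substituting into each constraint:
  (1) 3(0) + 2(-1) + 11 - 3(0) = 9 ✓
  (2) 0 > -1 ✓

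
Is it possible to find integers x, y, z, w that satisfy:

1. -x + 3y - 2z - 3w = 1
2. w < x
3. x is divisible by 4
Yes

Take x = 0, y = 0, z = 1, w = -1. Substituting into each constraint:
  (1) 0 + 3(0) - 2(1) - 3(-1) = 1 ✓
  (2) -1 < 0 ✓
  (3) 0 = 4 × 0, remainder 0 ✓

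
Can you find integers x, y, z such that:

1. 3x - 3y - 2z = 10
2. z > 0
Yes

Take x = 0, y = -4, z = 1. Substituting into each constraint:
  (1) 3(0) - 3(-4) - 2(1) = 10 ✓
  (2) 1 > 0 ✓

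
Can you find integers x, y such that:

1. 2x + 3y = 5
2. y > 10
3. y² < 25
No

A contradictory subset is {y > 10, y² < 25}. No integer assignment can satisfy these jointly:

  - y > 10: bounds one variable relative to a constant
  - y² < 25: restricts y to |y| ≤ 4

Direct contradiction: the bounds on y require y ≥ 11 and y ≤ 4 simultaneously, which is empty.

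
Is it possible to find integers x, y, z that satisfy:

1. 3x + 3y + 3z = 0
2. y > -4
Yes

Take x = 0, y = 0, z = 0. Substituting into each constraint:
  (1) 3(0) + 3(0) + 3(0) = 0 ✓
  (2) 0 > -4 ✓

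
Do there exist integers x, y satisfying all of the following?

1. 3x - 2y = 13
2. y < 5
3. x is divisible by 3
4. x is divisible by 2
No

A contradictory subset is {3x - 2y = 13, x is divisible by 2}. No integer assignment can satisfy these jointly:

  - 3x - 2y = 13: is a linear equation tying the variables together
  - x is divisible by 2: restricts x to multiples of 2

Modular obstruction: writing x = 2x', every remaining term of the linear equation is divisible by 2, so the left side is ≡ 0 (mod 2); but the right side 13 ≡ 1 (mod 2). No integers can satisfy it.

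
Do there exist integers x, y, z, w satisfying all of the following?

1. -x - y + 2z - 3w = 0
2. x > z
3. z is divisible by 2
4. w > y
Yes

Take x = 1, y = -1, z = 0, w = 0. Substituting into each constraint:
  (1) (-1) + 1 + 2(0) - 3(0) = 0 ✓
  (2) 1 > 0 ✓
  (3) 0 = 2 × 0, remainder 0 ✓
  (4) 0 > -1 ✓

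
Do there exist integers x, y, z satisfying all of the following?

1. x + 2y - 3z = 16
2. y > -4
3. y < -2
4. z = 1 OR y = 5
Yes

Take x = 25, y = -3, z = 1. Substituting into each constraint:
  (1) 25 + 2(-3) - 3(1) = 16 ✓
  (2) -3 > -4 ✓
  (3) -3 < -2 ✓
  (4) z = 1, target 1 ✓ (first branch holds)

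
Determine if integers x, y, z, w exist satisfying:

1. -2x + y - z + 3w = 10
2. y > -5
Yes

Take x = 1, y = 0, z = 0, w = 4. Substituting into each constraint:
  (1) -2(1) + 0 + 0 + 3(4) = 10 ✓
  (2) 0 > -5 ✓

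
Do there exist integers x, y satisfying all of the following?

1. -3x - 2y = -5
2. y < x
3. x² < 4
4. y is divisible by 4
No

A contradictory subset is {-3x - 2y = -5, y < x, x² < 4}. No integer assignment can satisfy these jointly:

  - -3x - 2y = -5: is a linear equation tying the variables together
  - y < x: bounds one variable relative to another variable
  - x² < 4: restricts x to |x| ≤ 1

Propagating the comparison: y < x and x ≤ 1 give y ≤ 0. Range argument: with x ∈ [-1, 1], y ∈ [−∞, 0], the left side of the equation is at least -3, but the right side is -5 < -3. No integer solution exists.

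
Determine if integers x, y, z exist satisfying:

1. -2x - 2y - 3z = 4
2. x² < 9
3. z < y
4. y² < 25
Yes

Take x = 0, y = 1, z = -2. Substituting into each constraint:
  (1) -2(0) - 2(1) - 3(-2) = 4 ✓
  (2) x² = (0)² = 0, and 0 < 9 ✓
  (3) -2 < 1 ✓
  (4) y² = (1)² = 1, and 1 < 25 ✓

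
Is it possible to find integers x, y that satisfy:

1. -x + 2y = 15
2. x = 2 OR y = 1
Yes

Take x = -13, y = 1. Substituting into each constraint:
  (1) 13 + 2(1) = 15 ✓
  (2) y = 1, target 1 ✓ (second branch holds)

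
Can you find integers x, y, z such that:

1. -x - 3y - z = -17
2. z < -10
Yes

Take x = 0, y = 10, z = -13. Substituting into each constraint:
  (1) 0 - 3(10) + 13 = -17 ✓
  (2) -13 < -10 ✓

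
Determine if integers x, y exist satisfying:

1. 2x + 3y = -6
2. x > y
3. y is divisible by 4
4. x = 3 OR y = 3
Yes

Take x = 3, y = -4. Substituting into each constraint:
  (1) 2(3) + 3(-4) = -6 ✓
  (2) 3 > -4 ✓
  (3) -4 = 4 × -1, remainder 0 ✓
  (4) x = 3, target 3 ✓ (first branch holds)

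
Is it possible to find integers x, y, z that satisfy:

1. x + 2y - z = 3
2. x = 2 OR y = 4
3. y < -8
Yes

Take x = 2, y = -9, z = -19. Substituting into each constraint:
  (1) 2 + 2(-9) + 19 = 3 ✓
  (2) x = 2, target 2 ✓ (first branch holds)
  (3) -9 < -8 ✓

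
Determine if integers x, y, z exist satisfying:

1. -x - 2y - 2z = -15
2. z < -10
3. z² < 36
No

A contradictory subset is {z < -10, z² < 36}. No integer assignment can satisfy these jointly:

  - z < -10: bounds one variable relative to a constant
  - z² < 36: restricts z to |z| ≤ 5

Direct contradiction: the bounds on z require z ≥ -5 and z ≤ -11 simultaneously, which is empty.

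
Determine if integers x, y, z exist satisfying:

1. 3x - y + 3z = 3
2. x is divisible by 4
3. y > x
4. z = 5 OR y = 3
Yes

Take x = -4, y = 0, z = 5. Substituting into each constraint:
  (1) 3(-4) + 0 + 3(5) = 3 ✓
  (2) -4 = 4 × -1, remainder 0 ✓
  (3) 0 > -4 ✓
  (4) z = 5, target 5 ✓ (first branch holds)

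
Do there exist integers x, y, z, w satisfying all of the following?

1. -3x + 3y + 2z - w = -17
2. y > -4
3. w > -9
Yes

Take x = 0, y = -3, z = -4, w = 0. Substituting into each constraint:
  (1) -3(0) + 3(-3) + 2(-4) + 0 = -17 ✓
  (2) -3 > -4 ✓
  (3) 0 > -9 ✓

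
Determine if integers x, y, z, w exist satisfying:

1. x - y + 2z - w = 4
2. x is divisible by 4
Yes

Take x = 0, y = -4, z = 0, w = 0. Substituting into each constraint:
  (1) 0 + 4 + 2(0) + 0 = 4 ✓
  (2) 0 = 4 × 0, remainder 0 ✓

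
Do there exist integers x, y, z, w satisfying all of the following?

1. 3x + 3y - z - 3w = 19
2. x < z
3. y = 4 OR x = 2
Yes

Take x = 1, y = 4, z = 2, w = -2. Substituting into each constraint:
  (1) 3(1) + 3(4) + (-2) - 3(-2) = 19 ✓
  (2) 1 < 2 ✓
  (3) y = 4, target 4 ✓ (first branch holds)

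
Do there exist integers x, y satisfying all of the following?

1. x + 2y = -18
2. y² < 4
Yes

Take x = -18, y = 0. Substituting into each constraint:
  (1) (-18) + 2(0) = -18 ✓
  (2) y² = (0)² = 0, and 0 < 4 ✓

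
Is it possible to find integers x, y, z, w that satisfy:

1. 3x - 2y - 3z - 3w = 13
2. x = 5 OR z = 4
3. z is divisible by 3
Yes

Take x = 5, y = -11, z = 6, w = 2. Substituting into each constraint:
  (1) 3(5) - 2(-11) - 3(6) - 3(2) = 13 ✓
  (2) x = 5, target 5 ✓ (first branch holds)
  (3) 6 = 3 × 2, remainder 0 ✓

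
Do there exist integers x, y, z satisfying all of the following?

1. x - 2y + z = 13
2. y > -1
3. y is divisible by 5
Yes

Take x = 13, y = 0, z = 0. Substituting into each constraint:
  (1) 13 - 2(0) + 0 = 13 ✓
  (2) 0 > -1 ✓
  (3) 0 = 5 × 0, remainder 0 ✓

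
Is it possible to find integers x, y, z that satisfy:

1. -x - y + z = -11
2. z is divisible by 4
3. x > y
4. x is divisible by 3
Yes

Take x = 0, y = -1, z = -12. Substituting into each constraint:
  (1) 0 + 1 + (-12) = -11 ✓
  (2) -12 = 4 × -3, remainder 0 ✓
  (3) 0 > -1 ✓
  (4) 0 = 3 × 0, remainder 0 ✓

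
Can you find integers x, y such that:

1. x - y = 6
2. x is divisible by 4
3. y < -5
Yes

Take x = 0, y = -6. Substituting into each constraint:
  (1) 0 + 6 = 6 ✓
  (2) 0 = 4 × 0, remainder 0 ✓
  (3) -6 < -5 ✓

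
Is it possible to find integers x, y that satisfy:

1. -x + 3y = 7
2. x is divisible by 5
Yes

Take x = 5, y = 4. Substituting into each constraint:
  (1) (-5) + 3(4) = 7 ✓
  (2) 5 = 5 × 1, remainder 0 ✓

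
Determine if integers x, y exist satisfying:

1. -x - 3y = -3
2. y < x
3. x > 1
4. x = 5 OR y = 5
No

A contradictory subset is {-x - 3y = -3, x > 1, x = 5 OR y = 5}. No integer assignment can satisfy these jointly:

  - -x - 3y = -3: is a linear equation tying the variables together
  - x > 1: bounds one variable relative to a constant
  - x = 5 OR y = 5: forces a choice: either x = 5 or y = 5

Split on the disjunction (x = 5 OR y = 5):
  • If x = 5: with x = 5, every remaining term of the linear equation is divisible by 3, so the left side is ≡ 0 (mod 3); but the right side 2 ≡ 2 (mod 3). No integers can satisfy it.
  • If y = 5: the equation forces x = -12, which contradicts the bound x ≥ 2.
Both branches are infeasible, so the system has no integer solution.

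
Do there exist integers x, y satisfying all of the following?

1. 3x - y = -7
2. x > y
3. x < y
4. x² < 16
No

A contradictory subset is {x > y, x < y}. No integer assignment can satisfy these jointly:

  - x > y: bounds one variable relative to another variable
  - x < y: bounds one variable relative to another variable

Direct contradiction: x > y and y > x cannot both hold.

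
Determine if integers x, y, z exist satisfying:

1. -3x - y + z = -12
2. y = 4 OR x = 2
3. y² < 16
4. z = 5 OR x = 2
Yes

Take x = 2, y = 0, z = -6. Substituting into each constraint:
  (1) -3(2) + 0 + (-6) = -12 ✓
  (2) x = 2, target 2 ✓ (second branch holds)
  (3) y² = (0)² = 0, and 0 < 16 ✓
  (4) x = 2, target 2 ✓ (second branch holds)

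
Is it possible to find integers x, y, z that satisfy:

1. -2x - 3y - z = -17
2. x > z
Yes

Take x = 1, y = 5, z = 0. Substituting into each constraint:
  (1) -2(1) - 3(5) + 0 = -17 ✓
  (2) 1 > 0 ✓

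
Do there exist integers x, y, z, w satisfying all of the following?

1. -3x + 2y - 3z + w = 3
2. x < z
Yes

Take x = 0, y = 3, z = 1, w = 0. Substituting into each constraint:
  (1) -3(0) + 2(3) - 3(1) + 0 = 3 ✓
  (2) 0 < 1 ✓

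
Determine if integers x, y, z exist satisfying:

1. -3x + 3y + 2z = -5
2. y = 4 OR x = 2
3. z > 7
Yes

Take x = 2, y = -5, z = 8. Substituting into each constraint:
  (1) -3(2) + 3(-5) + 2(8) = -5 ✓
  (2) x = 2, target 2 ✓ (second branch holds)
  (3) 8 > 7 ✓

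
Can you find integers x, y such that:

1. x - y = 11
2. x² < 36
Yes

Take x = 0, y = -11. Substituting into each constraint:
  (1) 0 + 11 = 11 ✓
  (2) x² = (0)² = 0, and 0 < 36 ✓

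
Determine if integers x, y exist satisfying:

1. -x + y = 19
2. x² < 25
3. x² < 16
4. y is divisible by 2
Yes

Take x = 1, y = 20. Substituting into each constraint:
  (1) (-1) + 20 = 19 ✓
  (2) x² = (1)² = 1, and 1 < 25 ✓
  (3) x² = (1)² = 1, and 1 < 16 ✓
  (4) 20 = 2 × 10, remainder 0 ✓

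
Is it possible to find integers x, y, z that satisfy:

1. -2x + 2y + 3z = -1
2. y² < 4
Yes

Take x = 0, y = 1, z = -1. Substituting into each constraint:
  (1) -2(0) + 2(1) + 3(-1) = -1 ✓
  (2) y² = (1)² = 1, and 1 < 4 ✓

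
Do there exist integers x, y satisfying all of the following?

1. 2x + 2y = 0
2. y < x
Yes

Take x = 1, y = -1. Substituting into each constraint:
  (1) 2(1) + 2(-1) = 0 ✓
  (2) -1 < 1 ✓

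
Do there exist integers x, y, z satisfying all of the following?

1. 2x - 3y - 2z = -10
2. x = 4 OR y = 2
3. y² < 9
Yes

Take x = 5, y = 2, z = 7. Substituting into each constraint:
  (1) 2(5) - 3(2) - 2(7) = -10 ✓
  (2) y = 2, target 2 ✓ (second branch holds)
  (3) y² = (2)² = 4, and 4 < 9 ✓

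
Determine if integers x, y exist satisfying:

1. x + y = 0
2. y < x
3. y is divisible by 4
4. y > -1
No

A contradictory subset is {x + y = 0, y < x, y > -1}. No integer assignment can satisfy these jointly:

  - x + y = 0: is a linear equation tying the variables together
  - y < x: bounds one variable relative to another variable
  - y > -1: bounds one variable relative to a constant

Propagating the comparison: x > y and y ≥ 0 give x ≥ 1. Range argument: with x ∈ [1, ∞], y ∈ [0, ∞], the left side of the equation is at least 1, but the right side is 0 < 1. No integer solution exists.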